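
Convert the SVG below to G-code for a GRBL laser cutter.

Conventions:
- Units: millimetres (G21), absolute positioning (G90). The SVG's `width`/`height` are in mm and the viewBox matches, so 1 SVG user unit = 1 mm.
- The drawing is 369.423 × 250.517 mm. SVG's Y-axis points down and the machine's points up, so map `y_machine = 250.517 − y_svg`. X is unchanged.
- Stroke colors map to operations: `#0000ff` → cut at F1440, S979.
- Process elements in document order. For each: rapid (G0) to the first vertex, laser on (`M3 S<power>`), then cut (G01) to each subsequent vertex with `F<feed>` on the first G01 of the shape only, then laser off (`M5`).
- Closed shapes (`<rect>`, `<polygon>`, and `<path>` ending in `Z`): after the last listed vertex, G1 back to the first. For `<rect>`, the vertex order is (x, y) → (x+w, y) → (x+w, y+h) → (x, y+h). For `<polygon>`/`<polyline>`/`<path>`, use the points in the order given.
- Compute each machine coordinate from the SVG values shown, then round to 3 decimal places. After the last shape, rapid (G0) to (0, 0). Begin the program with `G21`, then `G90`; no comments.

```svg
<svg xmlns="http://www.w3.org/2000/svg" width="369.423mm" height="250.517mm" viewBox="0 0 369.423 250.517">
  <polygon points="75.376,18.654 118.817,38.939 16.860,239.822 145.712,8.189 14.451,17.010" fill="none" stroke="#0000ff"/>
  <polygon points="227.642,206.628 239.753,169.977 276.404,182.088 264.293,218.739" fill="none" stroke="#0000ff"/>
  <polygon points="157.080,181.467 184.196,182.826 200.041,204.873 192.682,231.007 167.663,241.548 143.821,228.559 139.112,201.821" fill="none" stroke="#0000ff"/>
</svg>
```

G21
G90
G0 X75.376 Y231.863
M3 S979
G01 X118.817 Y211.578 F1440
G01 X16.860 Y10.695
G01 X145.712 Y242.328
G01 X14.451 Y233.507
G01 X75.376 Y231.863
M5
G0 X227.642 Y43.889
M3 S979
G01 X239.753 Y80.540 F1440
G01 X276.404 Y68.429
G01 X264.293 Y31.778
G01 X227.642 Y43.889
M5
G0 X157.080 Y69.050
M3 S979
G01 X184.196 Y67.691 F1440
G01 X200.041 Y45.644
G01 X192.682 Y19.510
G01 X167.663 Y8.969
G01 X143.821 Y21.958
G01 X139.112 Y48.696
G01 X157.080 Y69.050
M5
G0 X0.000 Y0.000

viewBox `0 0 369.423 250.517` with mm width/height → 1 unit = 1 mm. Flip: y_m = 250.517 − y_svg.

**Shape 1** — `<polygon>` closed polygon, stroke `#0000ff` → cut (S979, F1440). Machine vertices: (75.376,231.863) → (118.817,211.578) → (16.860,10.695) → (145.712,242.328) → (14.451,233.507) → (75.376,231.863). Closed: final G1 returns to the first vertex.

**Shape 2** — `<polygon>` regular polygon, stroke `#0000ff` → cut (S979, F1440). Machine vertices: (227.642,43.889) → (239.753,80.540) → (276.404,68.429) → (264.293,31.778) → (227.642,43.889). Closed: final G1 returns to the first vertex.

**Shape 3** — `<polygon>` regular polygon, stroke `#0000ff` → cut (S979, F1440). Machine vertices: (157.080,69.050) → (184.196,67.691) → (200.041,45.644) → (192.682,19.510) → (167.663,8.969) → (143.821,21.958) → (139.112,48.696) → (157.080,69.050). Closed: final G1 returns to the first vertex.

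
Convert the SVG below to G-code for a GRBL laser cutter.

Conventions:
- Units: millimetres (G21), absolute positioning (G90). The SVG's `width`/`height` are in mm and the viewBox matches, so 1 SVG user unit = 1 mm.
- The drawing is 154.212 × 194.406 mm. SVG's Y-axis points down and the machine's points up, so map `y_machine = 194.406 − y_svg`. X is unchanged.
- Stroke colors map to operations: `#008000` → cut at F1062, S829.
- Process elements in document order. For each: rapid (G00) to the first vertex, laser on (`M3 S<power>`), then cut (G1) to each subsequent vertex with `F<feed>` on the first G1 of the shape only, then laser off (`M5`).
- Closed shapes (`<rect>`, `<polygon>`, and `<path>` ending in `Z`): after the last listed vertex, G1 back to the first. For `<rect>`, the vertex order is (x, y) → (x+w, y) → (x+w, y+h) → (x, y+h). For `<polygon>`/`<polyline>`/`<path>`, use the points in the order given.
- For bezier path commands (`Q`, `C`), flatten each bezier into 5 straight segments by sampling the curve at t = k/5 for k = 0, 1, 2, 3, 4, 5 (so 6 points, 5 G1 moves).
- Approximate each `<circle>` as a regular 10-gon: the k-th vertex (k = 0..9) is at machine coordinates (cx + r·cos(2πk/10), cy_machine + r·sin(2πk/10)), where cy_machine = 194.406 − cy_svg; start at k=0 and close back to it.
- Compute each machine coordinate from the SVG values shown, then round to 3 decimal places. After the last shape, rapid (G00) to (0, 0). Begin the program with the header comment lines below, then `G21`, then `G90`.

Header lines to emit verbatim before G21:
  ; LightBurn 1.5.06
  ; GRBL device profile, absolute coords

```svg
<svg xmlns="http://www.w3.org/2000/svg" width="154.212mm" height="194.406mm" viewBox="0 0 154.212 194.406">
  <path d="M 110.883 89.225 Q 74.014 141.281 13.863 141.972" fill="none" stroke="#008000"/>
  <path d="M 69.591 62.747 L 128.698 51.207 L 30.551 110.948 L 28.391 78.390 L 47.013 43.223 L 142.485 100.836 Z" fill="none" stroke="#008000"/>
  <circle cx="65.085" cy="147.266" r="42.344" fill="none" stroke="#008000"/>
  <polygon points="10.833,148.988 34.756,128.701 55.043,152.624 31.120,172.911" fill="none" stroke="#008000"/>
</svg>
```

; LightBurn 1.5.06
; GRBL device profile, absolute coords
G21
G90
G00 X110.883 Y105.181
M3 S829
G1 X95.204 Y86.413 F1062
G1 X77.663 Y71.755
G1 X58.259 Y61.205
G1 X36.992 Y54.765
G1 X13.863 Y52.434
M5
G00 X69.591 Y131.659
M3 S829
G1 X128.698 Y143.199 F1062
G1 X30.551 Y83.458
G1 X28.391 Y116.016
G1 X47.013 Y151.183
G1 X142.485 Y93.570
G1 X69.591 Y131.659
M5
G00 X107.429 Y47.140
M3 S829
G1 X99.342 Y72.029 F1062
G1 X78.170 Y87.412
G1 X52.000 Y87.412
G1 X30.828 Y72.029
G1 X22.741 Y47.140
G1 X30.828 Y22.251
G1 X52.000 Y6.868
G1 X78.170 Y6.868
G1 X99.342 Y22.251
G1 X107.429 Y47.140
M5
G00 X10.833 Y45.418
M3 S829
G1 X34.756 Y65.705 F1062
G1 X55.043 Y41.782
G1 X31.120 Y21.495
G1 X10.833 Y45.418
M5
G00 X0.000 Y0.000

1 u = 1 mm; y_m = 194.406 − y.

[1] `<path>` quadratic bezier, #008000→cut S829 F1062: (110.883,105.181) → (95.204,86.413) → (77.663,71.755) → (58.259,61.205) → (36.992,54.765) → (13.863,52.434)

[2] `<path>` closed polygon, #008000→cut S829 F1062: (69.591,131.659) → (128.698,143.199) → (30.551,83.458) → (28.391,116.016) → (47.013,151.183) → (142.485,93.570) → (69.591,131.659) (closed)

[3] `<circle>` circle, #008000→cut S829 F1062: (107.429,47.140) → (99.342,72.029) → (78.170,87.412) → (52.000,87.412) → (30.828,72.029) → (22.741,47.140) → (30.828,22.251) → (52.000,6.868) → (78.170,6.868) → (99.342,22.251) → (107.429,47.140) (closed)

[4] `<polygon>` regular polygon, #008000→cut S829 F1062: (10.833,45.418) → (34.756,65.705) → (55.043,41.782) → (31.120,21.495) → (10.833,45.418) (closed)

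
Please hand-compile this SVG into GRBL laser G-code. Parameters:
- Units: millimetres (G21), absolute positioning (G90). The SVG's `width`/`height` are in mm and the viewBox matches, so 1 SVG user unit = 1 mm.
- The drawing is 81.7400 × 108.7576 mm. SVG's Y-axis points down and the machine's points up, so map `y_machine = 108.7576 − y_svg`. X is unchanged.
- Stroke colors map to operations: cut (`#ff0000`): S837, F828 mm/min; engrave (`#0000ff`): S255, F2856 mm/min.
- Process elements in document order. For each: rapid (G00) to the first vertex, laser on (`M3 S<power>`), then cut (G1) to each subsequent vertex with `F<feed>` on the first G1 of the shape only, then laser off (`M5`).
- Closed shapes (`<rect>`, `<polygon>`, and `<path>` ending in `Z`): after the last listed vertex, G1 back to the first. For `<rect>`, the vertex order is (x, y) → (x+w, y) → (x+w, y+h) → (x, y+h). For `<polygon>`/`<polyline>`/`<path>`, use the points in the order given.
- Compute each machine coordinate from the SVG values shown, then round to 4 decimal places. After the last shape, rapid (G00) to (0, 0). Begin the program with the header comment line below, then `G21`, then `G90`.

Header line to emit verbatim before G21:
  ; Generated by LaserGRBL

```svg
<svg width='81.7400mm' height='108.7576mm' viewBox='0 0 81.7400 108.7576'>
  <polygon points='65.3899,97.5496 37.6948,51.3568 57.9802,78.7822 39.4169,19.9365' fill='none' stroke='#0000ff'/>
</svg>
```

1 u = 1 mm; y_m = 108.7576 − y.

[1] `<polygon>` closed polygon, #0000ff→engrave S255 F2856: (65.3899,11.2080) → (37.6948,57.4008) → (57.9802,29.9754) → (39.4169,88.8211) → (65.3899,11.2080) (closed)

; Generated by LaserGRBL
G21
G90
G00 X65.3899 Y11.2080
M3 S255
G1 X37.6948 Y57.4008 F2856
G1 X57.9802 Y29.9754
G1 X39.4169 Y88.8211
G1 X65.3899 Y11.2080
M5
G00 X0.0000 Y0.0000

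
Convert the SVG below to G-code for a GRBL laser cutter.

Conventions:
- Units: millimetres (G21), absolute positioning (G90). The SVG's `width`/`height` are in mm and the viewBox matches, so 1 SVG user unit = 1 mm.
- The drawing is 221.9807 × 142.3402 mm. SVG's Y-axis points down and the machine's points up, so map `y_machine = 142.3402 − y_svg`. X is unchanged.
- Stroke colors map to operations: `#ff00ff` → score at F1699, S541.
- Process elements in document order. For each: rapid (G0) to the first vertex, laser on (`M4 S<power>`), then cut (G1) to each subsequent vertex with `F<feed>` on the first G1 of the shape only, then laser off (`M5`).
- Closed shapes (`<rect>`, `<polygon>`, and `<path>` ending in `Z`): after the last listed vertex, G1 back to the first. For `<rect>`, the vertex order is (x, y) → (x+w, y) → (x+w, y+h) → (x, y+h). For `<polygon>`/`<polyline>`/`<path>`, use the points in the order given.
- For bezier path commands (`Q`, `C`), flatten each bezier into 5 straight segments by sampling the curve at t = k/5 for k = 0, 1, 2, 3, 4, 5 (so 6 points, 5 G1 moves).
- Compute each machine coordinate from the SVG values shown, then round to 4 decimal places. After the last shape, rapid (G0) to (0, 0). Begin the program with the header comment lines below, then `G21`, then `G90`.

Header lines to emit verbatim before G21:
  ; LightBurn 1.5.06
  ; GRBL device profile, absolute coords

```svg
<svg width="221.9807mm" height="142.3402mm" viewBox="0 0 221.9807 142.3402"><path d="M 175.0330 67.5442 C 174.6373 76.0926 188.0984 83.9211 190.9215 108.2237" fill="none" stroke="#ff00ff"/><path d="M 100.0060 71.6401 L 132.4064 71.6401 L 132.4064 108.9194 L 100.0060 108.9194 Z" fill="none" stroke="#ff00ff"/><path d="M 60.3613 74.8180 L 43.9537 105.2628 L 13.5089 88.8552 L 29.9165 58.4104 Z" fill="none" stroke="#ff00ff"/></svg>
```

1 u = 1 mm; y_m = 142.3402 − y.

[1] `<path>` cubic bezier, #ff00ff→score S541 F1699: (175.0330,74.7960) → (176.2624,69.6158) → (179.6418,63.7831) → (183.9952,56.4725) → (188.1470,46.8587) → (190.9215,34.1165)

[2] `<path>` rectangle, #ff00ff→score S541 F1699: (100.0060,70.7001) → (132.4064,70.7001) → (132.4064,33.4208) → (100.0060,33.4208) → (100.0060,70.7001) (closed)

[3] `<path>` regular polygon, #ff00ff→score S541 F1699: (60.3613,67.5222) → (43.9537,37.0774) → (13.5089,53.4850) → (29.9165,83.9298) → (60.3613,67.5222) (closed)

; LightBurn 1.5.06
; GRBL device profile, absolute coords
G21
G90
G0 X175.0330 Y74.7960
M4 S541
G1 X176.2624 Y69.6158 F1699
G1 X179.6418 Y63.7831
G1 X183.9952 Y56.4725
G1 X188.1470 Y46.8587
G1 X190.9215 Y34.1165
M5
G0 X100.0060 Y70.7001
M4 S541
G1 X132.4064 Y70.7001 F1699
G1 X132.4064 Y33.4208
G1 X100.0060 Y33.4208
G1 X100.0060 Y70.7001
M5
G0 X60.3613 Y67.5222
M4 S541
G1 X43.9537 Y37.0774 F1699
G1 X13.5089 Y53.4850
G1 X29.9165 Y83.9298
G1 X60.3613 Y67.5222
M5
G0 X0.0000 Y0.0000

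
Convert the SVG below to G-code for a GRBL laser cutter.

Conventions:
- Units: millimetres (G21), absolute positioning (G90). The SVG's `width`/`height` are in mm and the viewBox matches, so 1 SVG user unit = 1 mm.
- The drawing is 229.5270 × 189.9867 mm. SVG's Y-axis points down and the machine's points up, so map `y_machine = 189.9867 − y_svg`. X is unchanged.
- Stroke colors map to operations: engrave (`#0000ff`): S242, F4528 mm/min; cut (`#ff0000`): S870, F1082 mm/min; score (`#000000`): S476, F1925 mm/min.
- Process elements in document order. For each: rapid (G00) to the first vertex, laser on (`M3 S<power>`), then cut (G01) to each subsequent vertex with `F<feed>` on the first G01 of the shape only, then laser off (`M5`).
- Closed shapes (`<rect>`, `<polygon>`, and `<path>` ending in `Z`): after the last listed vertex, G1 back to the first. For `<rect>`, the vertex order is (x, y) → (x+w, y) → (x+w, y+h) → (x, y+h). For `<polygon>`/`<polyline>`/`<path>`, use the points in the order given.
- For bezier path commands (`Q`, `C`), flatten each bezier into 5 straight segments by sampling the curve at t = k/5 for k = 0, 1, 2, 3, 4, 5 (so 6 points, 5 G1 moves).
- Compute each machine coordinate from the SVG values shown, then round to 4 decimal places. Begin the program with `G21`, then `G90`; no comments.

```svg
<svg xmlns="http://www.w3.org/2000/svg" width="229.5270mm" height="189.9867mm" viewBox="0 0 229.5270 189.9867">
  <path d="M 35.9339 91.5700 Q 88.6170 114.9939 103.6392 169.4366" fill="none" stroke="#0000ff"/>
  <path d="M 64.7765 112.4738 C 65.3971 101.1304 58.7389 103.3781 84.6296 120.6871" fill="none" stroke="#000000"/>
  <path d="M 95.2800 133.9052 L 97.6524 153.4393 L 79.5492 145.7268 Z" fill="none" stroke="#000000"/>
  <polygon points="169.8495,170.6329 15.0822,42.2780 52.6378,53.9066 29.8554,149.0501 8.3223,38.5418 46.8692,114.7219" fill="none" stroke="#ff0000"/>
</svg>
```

G21
G90
G00 X35.9339 Y98.4167
M3 S242
G01 X55.5007 Y87.8064 F4528
G01 X72.0546 Y74.7146
G01 X85.5957 Y59.1413
G01 X96.1239 Y41.0864
G01 X103.6392 Y20.5501
M5
G00 X64.7765 Y77.5129
M3 S476
G01 X64.5940 Y82.6762 F1925
G01 X64.5764 Y84.5072
G01 X66.6353 Y82.9351
G01 X72.6824 Y77.8894
G01 X84.6296 Y69.2996
M5
G00 X95.2800 Y56.0815
M3 S476
G01 X97.6524 Y36.5474 F1925
G01 X79.5492 Y44.2599
G01 X95.2800 Y56.0815
M5
G00 X169.8495 Y19.3538
M3 S870
G01 X15.0822 Y147.7087 F1082
G01 X52.6378 Y136.0801
G01 X29.8554 Y40.9366
G01 X8.3223 Y151.4449
G01 X46.8692 Y75.2648
G01 X169.8495 Y19.3538
M5

1 u = 1 mm; y_m = 189.9867 − y.

[1] `<path>` quadratic bezier, #0000ff→engrave S242 F4528: (35.9339,98.4167) → (55.5007,87.8064) → (72.0546,74.7146) → (85.5957,59.1413) → (96.1239,41.0864) → (103.6392,20.5501)

[2] `<path>` cubic bezier, #000000→score S476 F1925: (64.7765,77.5129) → (64.5940,82.6762) → (64.5764,84.5072) → (66.6353,82.9351) → (72.6824,77.8894) → (84.6296,69.2996)

[3] `<path>` regular polygon, #000000→score S476 F1925: (95.2800,56.0815) → (97.6524,36.5474) → (79.5492,44.2599) → (95.2800,56.0815) (closed)

[4] `<polygon>` closed polygon, #ff0000→cut S870 F1082: (169.8495,19.3538) → (15.0822,147.7087) → (52.6378,136.0801) → (29.8554,40.9366) → (8.3223,151.4449) → (46.8692,75.2648) → (169.8495,19.3538) (closed)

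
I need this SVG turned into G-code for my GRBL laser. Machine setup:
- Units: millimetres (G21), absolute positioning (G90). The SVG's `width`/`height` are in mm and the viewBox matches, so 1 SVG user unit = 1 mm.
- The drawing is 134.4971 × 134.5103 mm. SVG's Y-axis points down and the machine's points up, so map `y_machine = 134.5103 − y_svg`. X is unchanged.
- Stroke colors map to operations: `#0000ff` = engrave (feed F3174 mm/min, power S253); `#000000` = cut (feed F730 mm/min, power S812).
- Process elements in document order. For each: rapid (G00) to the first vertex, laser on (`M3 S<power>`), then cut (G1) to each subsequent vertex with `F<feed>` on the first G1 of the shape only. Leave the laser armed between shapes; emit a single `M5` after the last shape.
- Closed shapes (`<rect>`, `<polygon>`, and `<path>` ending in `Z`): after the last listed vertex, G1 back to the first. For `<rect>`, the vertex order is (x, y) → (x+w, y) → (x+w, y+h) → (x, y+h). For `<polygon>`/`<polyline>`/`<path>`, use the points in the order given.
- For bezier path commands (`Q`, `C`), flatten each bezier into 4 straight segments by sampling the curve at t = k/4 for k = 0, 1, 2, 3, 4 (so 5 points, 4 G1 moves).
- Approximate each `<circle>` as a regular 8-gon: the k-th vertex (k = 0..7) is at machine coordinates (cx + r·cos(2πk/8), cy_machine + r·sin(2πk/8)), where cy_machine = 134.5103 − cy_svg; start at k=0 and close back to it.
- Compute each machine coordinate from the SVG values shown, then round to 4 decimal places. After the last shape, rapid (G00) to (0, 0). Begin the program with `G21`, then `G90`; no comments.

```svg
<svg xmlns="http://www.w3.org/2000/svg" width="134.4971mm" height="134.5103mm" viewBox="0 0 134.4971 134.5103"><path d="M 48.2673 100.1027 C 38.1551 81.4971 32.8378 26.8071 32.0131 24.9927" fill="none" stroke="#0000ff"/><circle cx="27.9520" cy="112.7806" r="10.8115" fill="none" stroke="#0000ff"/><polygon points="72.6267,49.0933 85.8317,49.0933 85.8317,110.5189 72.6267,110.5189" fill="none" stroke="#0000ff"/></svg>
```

G21
G90
G00 X48.2673 Y34.4076
M3 S253
G1 X41.5775 Y53.7376 F3174
G1 X36.6574 Y78.2593
G1 X33.4787 Y99.6326
G1 X32.0131 Y109.5176
G00 X38.7635 Y21.7297
M3 S253
G1 X35.5969 Y29.3746 F3174
G1 X27.9520 Y32.5412
G1 X20.3071 Y29.3746
G1 X17.1405 Y21.7297
G1 X20.3071 Y14.0848
G1 X27.9520 Y10.9182
G1 X35.5969 Y14.0848
G1 X38.7635 Y21.7297
G00 X72.6267 Y85.4170
M3 S253
G1 X85.8317 Y85.4170 F3174
G1 X85.8317 Y23.9914
G1 X72.6267 Y23.9914
G1 X72.6267 Y85.4170
M5
G00 X0.0000 Y0.0000

viewBox `0 0 134.4971 134.5103` with mm width/height → 1 unit = 1 mm. Flip: y_m = 134.5103 − y_svg.

**Shape 1** — `<path>` cubic bezier, stroke `#0000ff` → engrave (S253, F3174). Control points (SVG): P0=(48.2673,100.1027), P1=(38.1551,81.4971), P2=(32.8378,26.8071), P3=(32.0131,24.9927); sampled at t=k/4. Machine vertices: (48.2673,34.4076) → (41.5775,53.7376) → (36.6574,78.2593) → (33.4787,99.6326) → (32.0131,109.5176). Open path.

**Shape 2** — `<circle>` circle, stroke `#0000ff` → engrave (S253, F3174). Machine vertices: (38.7635,21.7297) → (35.5969,29.3746) → (27.9520,32.5412) → (20.3071,29.3746) → (17.1405,21.7297) → (20.3071,14.0848) → (27.9520,10.9182) → (35.5969,14.0848) → (38.7635,21.7297). Closed: final G1 returns to the first vertex.

**Shape 3** — `<polygon>` rectangle, stroke `#0000ff` → engrave (S253, F3174). Machine vertices: (72.6267,85.4170) → (85.8317,85.4170) → (85.8317,23.9914) → (72.6267,23.9914) → (72.6267,85.4170). Closed: final G1 returns to the first vertex.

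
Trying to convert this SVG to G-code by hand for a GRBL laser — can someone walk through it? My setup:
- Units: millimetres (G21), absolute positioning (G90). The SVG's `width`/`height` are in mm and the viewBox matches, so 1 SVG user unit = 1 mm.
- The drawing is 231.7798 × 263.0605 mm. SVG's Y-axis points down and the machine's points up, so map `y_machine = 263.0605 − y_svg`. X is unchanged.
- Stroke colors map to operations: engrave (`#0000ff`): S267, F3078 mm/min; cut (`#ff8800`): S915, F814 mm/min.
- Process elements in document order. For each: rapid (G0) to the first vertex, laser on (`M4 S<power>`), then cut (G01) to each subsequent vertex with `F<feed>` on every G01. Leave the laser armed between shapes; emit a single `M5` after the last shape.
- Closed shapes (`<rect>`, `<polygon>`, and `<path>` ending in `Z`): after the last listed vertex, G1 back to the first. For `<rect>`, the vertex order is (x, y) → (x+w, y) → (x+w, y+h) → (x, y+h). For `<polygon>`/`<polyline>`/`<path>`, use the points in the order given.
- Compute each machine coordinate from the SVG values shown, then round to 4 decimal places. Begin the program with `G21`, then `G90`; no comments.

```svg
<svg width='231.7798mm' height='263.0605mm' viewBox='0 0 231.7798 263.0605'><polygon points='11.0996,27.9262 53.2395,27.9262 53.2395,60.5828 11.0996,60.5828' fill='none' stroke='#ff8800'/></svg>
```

G21
G90
G0 X11.0996 Y235.1343
M4 S915
G01 X53.2395 Y235.1343 F814
G01 X53.2395 Y202.4777 F814
G01 X11.0996 Y202.4777 F814
G01 X11.0996 Y235.1343 F814
M5

Since the viewBox matches the mm dimensions, user units are millimetres directly. The only transform is the Y-flip y_m = 263.0605 − y_svg.

Shape 1 is a rectangle drawn with `<polygon>`. Its stroke #ff8800 means cut at S915, F814. After flipping Y the toolpath is (11.0996,235.1343) → (53.2395,235.1343) → (53.2395,202.4777) → (11.0996,202.4777) → (11.0996,235.1343), returning to the start.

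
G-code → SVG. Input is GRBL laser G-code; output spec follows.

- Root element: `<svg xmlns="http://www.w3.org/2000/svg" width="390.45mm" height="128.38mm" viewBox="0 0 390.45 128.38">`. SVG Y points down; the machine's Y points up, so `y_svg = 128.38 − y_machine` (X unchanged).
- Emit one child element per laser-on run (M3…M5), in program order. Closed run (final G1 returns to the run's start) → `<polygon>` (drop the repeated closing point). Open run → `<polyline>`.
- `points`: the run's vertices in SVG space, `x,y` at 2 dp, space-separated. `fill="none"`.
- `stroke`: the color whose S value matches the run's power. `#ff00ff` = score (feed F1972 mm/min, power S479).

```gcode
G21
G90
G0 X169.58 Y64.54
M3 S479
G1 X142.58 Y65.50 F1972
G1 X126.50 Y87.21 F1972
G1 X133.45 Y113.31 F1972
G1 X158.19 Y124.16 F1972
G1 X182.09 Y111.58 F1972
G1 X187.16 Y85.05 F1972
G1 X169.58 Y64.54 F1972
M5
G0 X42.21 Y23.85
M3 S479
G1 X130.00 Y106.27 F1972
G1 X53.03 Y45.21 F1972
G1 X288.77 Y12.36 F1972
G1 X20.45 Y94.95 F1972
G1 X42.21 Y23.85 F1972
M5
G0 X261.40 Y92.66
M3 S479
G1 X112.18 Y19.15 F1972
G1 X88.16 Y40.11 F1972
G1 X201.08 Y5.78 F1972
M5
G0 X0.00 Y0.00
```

<svg xmlns="http://www.w3.org/2000/svg" width="390.45mm" height="128.38mm" viewBox="0 0 390.45 128.38">
  <polygon points="169.58,63.84 142.58,62.88 126.50,41.17 133.45,15.07 158.19,4.22 182.09,16.80 187.16,43.33" fill="none" stroke="#ff00ff"/>
  <polygon points="42.21,104.53 130.00,22.11 53.03,83.17 288.77,116.02 20.45,33.43" fill="none" stroke="#ff00ff"/>
  <polyline points="261.40,35.72 112.18,109.23 88.16,88.27 201.08,122.60" fill="none" stroke="#ff00ff"/>
</svg>

Machine Y-up, SVG Y-down with viewBox height 128.38, so y_svg = 128.38 − y_machine; X carries over. Every run uses S479, so all elements get stroke `#ff00ff` (score).

Run 1: The run returns to its start, so emit a `<polygon>` with points (Y-flipped): 169.58,63.84 142.58,62.88 126.50,41.17 133.45,15.07 158.19,4.22 182.09,16.80 187.16,43.33.

Run 2: The run returns to its start, so emit a `<polygon>` with points (Y-flipped): 42.21,104.53 130.00,22.11 53.03,83.17 288.77,116.02 20.45,33.43.

Run 3: The run is open, so emit a `<polyline>` with points (Y-flipped): 261.40,35.72 112.18,109.23 88.16,88.27 201.08,122.60.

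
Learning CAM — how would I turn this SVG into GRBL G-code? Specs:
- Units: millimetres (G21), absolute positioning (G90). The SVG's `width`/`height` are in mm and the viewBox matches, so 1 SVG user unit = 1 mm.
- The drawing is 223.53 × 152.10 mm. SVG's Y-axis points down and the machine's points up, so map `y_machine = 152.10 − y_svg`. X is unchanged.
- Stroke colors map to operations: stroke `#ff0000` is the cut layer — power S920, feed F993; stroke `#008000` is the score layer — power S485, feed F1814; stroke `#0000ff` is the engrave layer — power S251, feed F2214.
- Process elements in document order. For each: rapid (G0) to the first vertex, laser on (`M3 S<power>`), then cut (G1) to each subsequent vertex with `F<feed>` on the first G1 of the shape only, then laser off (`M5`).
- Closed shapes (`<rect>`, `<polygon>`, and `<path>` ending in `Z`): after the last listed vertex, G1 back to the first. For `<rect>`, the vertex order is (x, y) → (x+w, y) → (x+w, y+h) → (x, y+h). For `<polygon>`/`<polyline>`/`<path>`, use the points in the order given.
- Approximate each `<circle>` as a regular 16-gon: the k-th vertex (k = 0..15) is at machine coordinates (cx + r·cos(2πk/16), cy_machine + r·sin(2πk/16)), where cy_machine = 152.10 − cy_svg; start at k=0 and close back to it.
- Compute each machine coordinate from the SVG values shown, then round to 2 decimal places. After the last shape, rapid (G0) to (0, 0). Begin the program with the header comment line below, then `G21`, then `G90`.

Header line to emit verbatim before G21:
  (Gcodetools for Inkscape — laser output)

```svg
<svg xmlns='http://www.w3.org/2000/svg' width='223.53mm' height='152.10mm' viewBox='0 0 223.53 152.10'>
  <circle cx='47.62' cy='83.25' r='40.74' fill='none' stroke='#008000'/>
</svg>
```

viewBox `0 0 223.53 152.10` with mm width/height → 1 unit = 1 mm. Flip: y_m = 152.10 − y_svg.

**Shape 1** — `<circle>` circle, stroke `#008000` → score (S485, F1814). Machine vertices: (88.36,68.85) → (85.26,84.44) → (76.43,97.66) → (63.21,106.49) → (47.62,109.59) → (32.03,106.49) → (18.81,97.66) → (9.98,84.44) → (6.88,68.85) → (9.98,53.26) → (18.81,40.04) → (32.03,31.21) → (47.62,28.11) → (63.21,31.21) → (76.43,40.04) → (85.26,53.26) → (88.36,68.85). Closed: final G1 returns to the first vertex.

(Gcodetools for Inkscape — laser output)
G21
G90
G0 X88.36 Y68.85
M3 S485
G1 X85.26 Y84.44 F1814
G1 X76.43 Y97.66
G1 X63.21 Y106.49
G1 X47.62 Y109.59
G1 X32.03 Y106.49
G1 X18.81 Y97.66
G1 X9.98 Y84.44
G1 X6.88 Y68.85
G1 X9.98 Y53.26
G1 X18.81 Y40.04
G1 X32.03 Y31.21
G1 X47.62 Y28.11
G1 X63.21 Y31.21
G1 X76.43 Y40.04
G1 X85.26 Y53.26
G1 X88.36 Y68.85
M5
G0 X0.00 Y0.00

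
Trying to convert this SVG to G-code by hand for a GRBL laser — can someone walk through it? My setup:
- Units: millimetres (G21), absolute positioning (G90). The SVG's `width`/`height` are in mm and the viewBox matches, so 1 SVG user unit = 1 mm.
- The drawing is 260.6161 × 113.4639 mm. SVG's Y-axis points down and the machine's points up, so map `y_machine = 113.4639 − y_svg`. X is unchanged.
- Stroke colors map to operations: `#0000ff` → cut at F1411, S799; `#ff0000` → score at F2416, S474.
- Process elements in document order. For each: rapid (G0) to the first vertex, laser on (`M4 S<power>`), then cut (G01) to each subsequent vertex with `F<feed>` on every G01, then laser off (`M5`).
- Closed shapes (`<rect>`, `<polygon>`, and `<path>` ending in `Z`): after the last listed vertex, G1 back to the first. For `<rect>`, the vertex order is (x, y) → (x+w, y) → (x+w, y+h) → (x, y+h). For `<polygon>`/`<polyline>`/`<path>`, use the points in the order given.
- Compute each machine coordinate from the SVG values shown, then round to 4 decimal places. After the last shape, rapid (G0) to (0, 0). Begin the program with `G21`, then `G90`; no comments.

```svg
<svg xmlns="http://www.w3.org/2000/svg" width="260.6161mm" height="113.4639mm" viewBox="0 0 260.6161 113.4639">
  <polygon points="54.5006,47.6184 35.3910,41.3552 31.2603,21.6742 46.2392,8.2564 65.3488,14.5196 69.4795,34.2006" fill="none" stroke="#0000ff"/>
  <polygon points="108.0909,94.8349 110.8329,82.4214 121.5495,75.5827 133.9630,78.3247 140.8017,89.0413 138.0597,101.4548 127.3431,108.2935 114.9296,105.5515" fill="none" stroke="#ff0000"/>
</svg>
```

G21
G90
G0 X54.5006 Y65.8455
M4 S799
G01 X35.3910 Y72.1087 F1411
G01 X31.2603 Y91.7897 F1411
G01 X46.2392 Y105.2075 F1411
G01 X65.3488 Y98.9443 F1411
G01 X69.4795 Y79.2633 F1411
G01 X54.5006 Y65.8455 F1411
M5
G0 X108.0909 Y18.6290
M4 S474
G01 X110.8329 Y31.0425 F2416
G01 X121.5495 Y37.8812 F2416
G01 X133.9630 Y35.1392 F2416
G01 X140.8017 Y24.4226 F2416
G01 X138.0597 Y12.0091 F2416
G01 X127.3431 Y5.1704 F2416
G01 X114.9296 Y7.9124 F2416
G01 X108.0909 Y18.6290 F2416
M5
G0 X0.0000 Y0.0000

viewBox `0 0 260.6161 113.4639` with mm width/height → 1 unit = 1 mm. Flip: y_m = 113.4639 − y_svg.

**Shape 1** — `<polygon>` regular polygon, stroke `#0000ff` → cut (S799, F1411). Machine vertices: (54.5006,65.8455) → (35.3910,72.1087) → (31.2603,91.7897) → (46.2392,105.2075) → (65.3488,98.9443) → (69.4795,79.2633) → (54.5006,65.8455). Closed: final G1 returns to the first vertex.

**Shape 2** — `<polygon>` regular polygon, stroke `#ff0000` → score (S474, F2416). Machine vertices: (108.0909,18.6290) → (110.8329,31.0425) → (121.5495,37.8812) → (133.9630,35.1392) → (140.8017,24.4226) → (138.0597,12.0091) → (127.3431,5.1704) → (114.9296,7.9124) → (108.0909,18.6290). Closed: final G1 returns to the first vertex.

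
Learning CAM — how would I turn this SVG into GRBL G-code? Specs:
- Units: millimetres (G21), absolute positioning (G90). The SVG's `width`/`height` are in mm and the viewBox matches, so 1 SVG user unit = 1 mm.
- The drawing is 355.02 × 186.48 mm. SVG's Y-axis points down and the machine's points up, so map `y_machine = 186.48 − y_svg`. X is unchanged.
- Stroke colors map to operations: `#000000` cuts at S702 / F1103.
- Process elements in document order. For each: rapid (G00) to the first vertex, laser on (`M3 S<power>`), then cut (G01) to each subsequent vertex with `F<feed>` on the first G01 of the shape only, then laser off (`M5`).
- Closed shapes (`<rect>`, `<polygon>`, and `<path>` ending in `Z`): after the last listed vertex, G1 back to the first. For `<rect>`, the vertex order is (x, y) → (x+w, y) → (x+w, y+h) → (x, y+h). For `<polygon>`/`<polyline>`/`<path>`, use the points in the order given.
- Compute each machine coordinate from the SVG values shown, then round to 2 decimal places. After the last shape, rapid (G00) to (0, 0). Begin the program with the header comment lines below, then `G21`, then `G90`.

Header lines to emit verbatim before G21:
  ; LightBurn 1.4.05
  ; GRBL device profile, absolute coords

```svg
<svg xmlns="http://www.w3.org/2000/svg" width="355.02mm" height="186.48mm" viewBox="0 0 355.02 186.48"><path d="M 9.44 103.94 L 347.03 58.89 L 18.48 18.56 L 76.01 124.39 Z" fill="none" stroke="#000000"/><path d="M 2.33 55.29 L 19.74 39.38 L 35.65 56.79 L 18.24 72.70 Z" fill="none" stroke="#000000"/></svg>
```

1 u = 1 mm; y_m = 186.48 − y.

[1] `<path>` closed polygon, #000000→cut S702 F1103: (9.44,82.54) → (347.03,127.59) → (18.48,167.92) → (76.01,62.09) → (9.44,82.54) (closed)

[2] `<path>` regular polygon, #000000→cut S702 F1103: (2.33,131.19) → (19.74,147.10) → (35.65,129.69) → (18.24,113.78) → (2.33,131.19) (closed)

; LightBurn 1.4.05
; GRBL device profile, absolute coords
G21
G90
G00 X9.44 Y82.54
M3 S702
G01 X347.03 Y127.59 F1103
G01 X18.48 Y167.92
G01 X76.01 Y62.09
G01 X9.44 Y82.54
M5
G00 X2.33 Y131.19
M3 S702
G01 X19.74 Y147.10 F1103
G01 X35.65 Y129.69
G01 X18.24 Y113.78
G01 X2.33 Y131.19
M5
G00 X0.00 Y0.00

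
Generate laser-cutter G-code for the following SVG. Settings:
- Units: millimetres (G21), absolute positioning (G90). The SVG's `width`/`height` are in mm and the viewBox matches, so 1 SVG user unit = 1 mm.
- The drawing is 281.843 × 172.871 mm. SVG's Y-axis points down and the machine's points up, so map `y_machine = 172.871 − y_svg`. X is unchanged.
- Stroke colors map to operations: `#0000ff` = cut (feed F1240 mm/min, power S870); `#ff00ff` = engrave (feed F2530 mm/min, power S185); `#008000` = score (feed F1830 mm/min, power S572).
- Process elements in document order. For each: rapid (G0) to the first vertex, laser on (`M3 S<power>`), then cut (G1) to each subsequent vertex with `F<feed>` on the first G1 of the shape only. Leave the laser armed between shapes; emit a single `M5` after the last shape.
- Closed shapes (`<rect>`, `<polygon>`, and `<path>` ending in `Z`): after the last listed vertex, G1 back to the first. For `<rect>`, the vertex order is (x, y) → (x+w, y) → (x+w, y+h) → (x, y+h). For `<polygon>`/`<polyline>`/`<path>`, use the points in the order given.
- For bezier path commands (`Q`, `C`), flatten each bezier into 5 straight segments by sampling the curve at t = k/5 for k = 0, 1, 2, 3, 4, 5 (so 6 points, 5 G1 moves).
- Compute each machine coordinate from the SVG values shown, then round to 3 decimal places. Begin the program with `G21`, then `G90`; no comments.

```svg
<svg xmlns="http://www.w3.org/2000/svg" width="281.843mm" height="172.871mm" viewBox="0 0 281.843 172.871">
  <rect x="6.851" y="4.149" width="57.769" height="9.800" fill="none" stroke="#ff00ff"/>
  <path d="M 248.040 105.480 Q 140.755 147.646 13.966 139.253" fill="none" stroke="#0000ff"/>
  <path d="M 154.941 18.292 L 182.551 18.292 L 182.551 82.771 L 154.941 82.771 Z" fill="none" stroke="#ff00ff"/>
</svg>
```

Since the viewBox matches the mm dimensions, user units are millimetres directly. The only transform is the Y-flip y_m = 172.871 − y_svg.

Shape 1 is a rectangle drawn with `<rect>`. Its stroke #ff00ff means engrave at S185, F2530. After flipping Y the toolpath is (6.851,168.722) → (64.620,168.722) → (64.620,158.922) → (6.851,158.922) → (6.851,168.722), returning to the start.

Shape 2 is a quadratic bezier drawn with `<path>`. Its stroke #0000ff means cut at S870, F1240. After flipping Y the toolpath is (248.040,67.391) → (204.346,52.547) → (159.091,41.748) → (112.277,34.993) → (63.901,32.283) → (13.966,33.618).

Shape 3 is a rectangle drawn with `<path>`. Its stroke #ff00ff means engrave at S185, F2530. After flipping Y the toolpath is (154.941,154.579) → (182.551,154.579) → (182.551,90.100) → (154.941,90.100) → (154.941,154.579), returning to the start.

G21
G90
G0 X6.851 Y168.722
M3 S185
G1 X64.620 Y168.722 F2530
G1 X64.620 Y158.922
G1 X6.851 Y158.922
G1 X6.851 Y168.722
G0 X248.040 Y67.391
M3 S870
G1 X204.346 Y52.547 F1240
G1 X159.091 Y41.748
G1 X112.277 Y34.993
G1 X63.901 Y32.283
G1 X13.966 Y33.618
G0 X154.941 Y154.579
M3 S185
G1 X182.551 Y154.579 F2530
G1 X182.551 Y90.100
G1 X154.941 Y90.100
G1 X154.941 Y154.579
M5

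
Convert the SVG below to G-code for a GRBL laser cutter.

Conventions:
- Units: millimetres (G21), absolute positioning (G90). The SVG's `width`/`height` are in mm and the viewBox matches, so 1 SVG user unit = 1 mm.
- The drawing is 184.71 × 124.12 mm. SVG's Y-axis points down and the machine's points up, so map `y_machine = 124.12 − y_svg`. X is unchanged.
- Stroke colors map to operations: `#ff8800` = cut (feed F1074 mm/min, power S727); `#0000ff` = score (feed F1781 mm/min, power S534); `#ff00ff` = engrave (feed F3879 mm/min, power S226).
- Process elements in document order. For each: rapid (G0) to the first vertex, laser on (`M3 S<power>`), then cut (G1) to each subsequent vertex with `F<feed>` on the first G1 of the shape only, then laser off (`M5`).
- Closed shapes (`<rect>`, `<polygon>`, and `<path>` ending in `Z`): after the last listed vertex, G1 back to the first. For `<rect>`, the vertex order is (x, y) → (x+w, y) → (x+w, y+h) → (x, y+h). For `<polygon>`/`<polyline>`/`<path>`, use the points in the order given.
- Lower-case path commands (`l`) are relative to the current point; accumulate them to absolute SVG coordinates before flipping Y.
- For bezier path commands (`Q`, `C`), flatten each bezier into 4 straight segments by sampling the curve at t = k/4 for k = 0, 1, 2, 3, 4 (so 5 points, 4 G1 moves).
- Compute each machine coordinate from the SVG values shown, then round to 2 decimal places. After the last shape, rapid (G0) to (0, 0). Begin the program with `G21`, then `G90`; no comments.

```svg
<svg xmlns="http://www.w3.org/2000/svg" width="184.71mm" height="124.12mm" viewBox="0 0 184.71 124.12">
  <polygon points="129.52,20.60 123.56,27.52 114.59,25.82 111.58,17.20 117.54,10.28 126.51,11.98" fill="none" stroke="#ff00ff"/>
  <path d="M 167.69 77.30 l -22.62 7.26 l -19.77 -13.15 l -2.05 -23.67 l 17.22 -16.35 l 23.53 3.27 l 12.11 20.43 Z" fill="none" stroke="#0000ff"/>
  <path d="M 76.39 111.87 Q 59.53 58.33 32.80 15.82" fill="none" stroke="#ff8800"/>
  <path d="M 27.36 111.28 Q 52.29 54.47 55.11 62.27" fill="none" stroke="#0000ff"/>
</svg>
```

G21
G90
G0 X129.52 Y103.52
M3 S226
G1 X123.56 Y96.60 F3879
G1 X114.59 Y98.30
G1 X111.58 Y106.92
G1 X117.54 Y113.84
G1 X126.51 Y112.14
G1 X129.52 Y103.52
M5
G0 X167.69 Y46.82
M3 S534
G1 X145.07 Y39.56 F1781
G1 X125.30 Y52.71
G1 X123.25 Y76.38
G1 X140.47 Y92.73
G1 X164.00 Y89.46
G1 X176.11 Y69.03
G1 X167.69 Y46.82
M5
G0 X76.39 Y12.25
M3 S727
G1 X67.34 Y38.33 F1074
G1 X57.06 Y63.03
G1 X45.55 Y86.36
G1 X32.80 Y108.30
M5
G0 X27.36 Y12.84
M3 S534
G1 X38.44 Y37.21 F1781
G1 X46.76 Y53.50
G1 X52.32 Y61.71
G1 X55.11 Y61.85
M5
G0 X0.00 Y0.00

1 u = 1 mm; y_m = 124.12 − y.

[1] `<polygon>` regular polygon, #ff00ff→engrave S226 F3879: (129.52,103.52) → (123.56,96.60) → (114.59,98.30) → (111.58,106.92) → (117.54,113.84) → (126.51,112.14) → (129.52,103.52) (closed)

[2] `<path>` regular polygon, #0000ff→score S534 F1781: (167.69,46.82) → (145.07,39.56) → (125.30,52.71) → (123.25,76.38) → (140.47,92.73) → (164.00,89.46) → (176.11,69.03) → (167.69,46.82) (closed)

[3] `<path>` quadratic bezier, #ff8800→cut S727 F1074: (76.39,12.25) → (67.34,38.33) → (57.06,63.03) → (45.55,86.36) → (32.80,108.30)

[4] `<path>` quadratic bezier, #0000ff→score S534 F1781: (27.36,12.84) → (38.44,37.21) → (46.76,53.50) → (52.32,61.71) → (55.11,61.85)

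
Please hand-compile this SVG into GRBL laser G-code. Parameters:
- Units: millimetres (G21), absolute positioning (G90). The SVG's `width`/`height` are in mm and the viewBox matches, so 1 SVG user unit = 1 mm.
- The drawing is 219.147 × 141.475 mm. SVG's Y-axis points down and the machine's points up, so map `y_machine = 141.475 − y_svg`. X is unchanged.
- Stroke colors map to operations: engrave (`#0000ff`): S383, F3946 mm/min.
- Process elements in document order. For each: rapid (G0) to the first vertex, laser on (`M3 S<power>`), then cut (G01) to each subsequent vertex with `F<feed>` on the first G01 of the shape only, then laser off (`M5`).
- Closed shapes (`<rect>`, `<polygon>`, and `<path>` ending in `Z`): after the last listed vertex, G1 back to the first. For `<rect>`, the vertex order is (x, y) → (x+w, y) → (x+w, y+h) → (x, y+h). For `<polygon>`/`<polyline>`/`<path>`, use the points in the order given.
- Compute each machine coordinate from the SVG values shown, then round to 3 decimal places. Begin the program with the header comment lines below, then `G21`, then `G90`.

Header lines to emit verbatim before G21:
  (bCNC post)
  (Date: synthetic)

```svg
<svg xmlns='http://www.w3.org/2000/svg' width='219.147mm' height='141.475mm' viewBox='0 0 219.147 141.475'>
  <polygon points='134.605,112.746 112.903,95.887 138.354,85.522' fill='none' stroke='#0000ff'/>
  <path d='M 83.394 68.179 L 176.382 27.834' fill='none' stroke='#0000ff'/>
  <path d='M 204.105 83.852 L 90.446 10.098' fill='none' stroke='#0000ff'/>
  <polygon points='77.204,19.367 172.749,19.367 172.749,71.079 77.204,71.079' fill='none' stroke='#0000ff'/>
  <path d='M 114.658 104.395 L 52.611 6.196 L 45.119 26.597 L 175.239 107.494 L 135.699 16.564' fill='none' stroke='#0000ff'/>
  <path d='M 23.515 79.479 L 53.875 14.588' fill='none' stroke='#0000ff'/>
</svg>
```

Since the viewBox matches the mm dimensions, user units are millimetres directly. The only transform is the Y-flip y_m = 141.475 − y_svg.

Shape 1 is a regular polygon drawn with `<polygon>`. Its stroke #0000ff means engrave at S383, F3946. After flipping Y the toolpath is (134.605,28.729) → (112.903,45.588) → (138.354,55.953) → (134.605,28.729), returning to the start.

Shape 2 is a line segment drawn with `<path>`. Its stroke #0000ff means engrave at S383, F3946. After flipping Y the toolpath is (83.394,73.296) → (176.382,113.641).

Shape 3 is a line segment drawn with `<path>`. Its stroke #0000ff means engrave at S383, F3946. After flipping Y the toolpath is (204.105,57.623) → (90.446,131.377).

Shape 4 is a rectangle drawn with `<polygon>`. Its stroke #0000ff means engrave at S383, F3946. After flipping Y the toolpath is (77.204,122.108) → (172.749,122.108) → (172.749,70.396) → (77.204,70.396) → (77.204,122.108), returning to the start.

Shape 5 is a open polyline drawn with `<path>`. Its stroke #0000ff means engrave at S383, F3946. After flipping Y the toolpath is (114.658,37.080) → (52.611,135.279) → (45.119,114.878) → (175.239,33.981) → (135.699,124.911).

Shape 6 is a line segment drawn with `<path>`. Its stroke #0000ff means engrave at S383, F3946. After flipping Y the toolpath is (23.515,61.996) → (53.875,126.887).

(bCNC post)
(Date: synthetic)
G21
G90
G0 X134.605 Y28.729
M3 S383
G01 X112.903 Y45.588 F3946
G01 X138.354 Y55.953
G01 X134.605 Y28.729
M5
G0 X83.394 Y73.296
M3 S383
G01 X176.382 Y113.641 F3946
M5
G0 X204.105 Y57.623
M3 S383
G01 X90.446 Y131.377 F3946
M5
G0 X77.204 Y122.108
M3 S383
G01 X172.749 Y122.108 F3946
G01 X172.749 Y70.396
G01 X77.204 Y70.396
G01 X77.204 Y122.108
M5
G0 X114.658 Y37.080
M3 S383
G01 X52.611 Y135.279 F3946
G01 X45.119 Y114.878
G01 X175.239 Y33.981
G01 X135.699 Y124.911
M5
G0 X23.515 Y61.996
M3 S383
G01 X53.875 Y126.887 F3946
M5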